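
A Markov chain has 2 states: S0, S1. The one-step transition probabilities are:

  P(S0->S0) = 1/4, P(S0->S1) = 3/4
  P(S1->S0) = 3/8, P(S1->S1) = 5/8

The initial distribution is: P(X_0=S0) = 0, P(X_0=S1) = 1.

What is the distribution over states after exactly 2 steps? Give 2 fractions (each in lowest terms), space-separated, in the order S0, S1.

Propagating the distribution step by step (d_{t+1} = d_t * P):
d_0 = (S0=0, S1=1)
  d_1[S0] = 0*1/4 + 1*3/8 = 3/8
  d_1[S1] = 0*3/4 + 1*5/8 = 5/8
d_1 = (S0=3/8, S1=5/8)
  d_2[S0] = 3/8*1/4 + 5/8*3/8 = 21/64
  d_2[S1] = 3/8*3/4 + 5/8*5/8 = 43/64
d_2 = (S0=21/64, S1=43/64)

Answer: 21/64 43/64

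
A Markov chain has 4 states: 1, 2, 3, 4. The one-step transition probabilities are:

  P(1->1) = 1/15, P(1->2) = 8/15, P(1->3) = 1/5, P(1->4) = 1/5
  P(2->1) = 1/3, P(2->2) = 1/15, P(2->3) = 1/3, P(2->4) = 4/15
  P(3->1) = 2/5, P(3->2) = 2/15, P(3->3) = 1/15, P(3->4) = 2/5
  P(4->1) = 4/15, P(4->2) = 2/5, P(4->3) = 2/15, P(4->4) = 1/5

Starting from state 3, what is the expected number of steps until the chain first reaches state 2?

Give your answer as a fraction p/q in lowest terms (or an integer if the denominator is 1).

Answer: 295/94

Derivation:
Let h_i = expected steps to first reach 2 from state i.
Boundary: h_2 = 0.
First-step equations for the other states:
  h_1 = 1 + 1/15*h_1 + 8/15*h_2 + 1/5*h_3 + 1/5*h_4
  h_3 = 1 + 2/5*h_1 + 2/15*h_2 + 1/15*h_3 + 2/5*h_4
  h_4 = 1 + 4/15*h_1 + 2/5*h_2 + 2/15*h_3 + 1/5*h_4

Substituting h_2 = 0 and rearranging gives the linear system (I - Q) h = 1:
  [14/15, -1/5, -1/5] . (h_1, h_3, h_4) = 1
  [-2/5, 14/15, -2/5] . (h_1, h_3, h_4) = 1
  [-4/15, -2/15, 4/5] . (h_1, h_3, h_4) = 1

Solving yields:
  h_1 = 215/94
  h_3 = 295/94
  h_4 = 715/282

Starting state is 3, so the expected hitting time is h_3 = 295/94.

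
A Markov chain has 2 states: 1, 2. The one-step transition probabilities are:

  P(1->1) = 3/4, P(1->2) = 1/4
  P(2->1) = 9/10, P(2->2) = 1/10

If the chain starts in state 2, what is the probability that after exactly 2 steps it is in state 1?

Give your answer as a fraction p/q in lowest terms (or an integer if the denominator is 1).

Answer: 153/200

Derivation:
Computing P^2 by repeated multiplication:
P^1 =
  1: [3/4, 1/4]
  2: [9/10, 1/10]
P^2 =
  1: [63/80, 17/80]
  2: [153/200, 47/200]

(P^2)[2 -> 1] = 153/200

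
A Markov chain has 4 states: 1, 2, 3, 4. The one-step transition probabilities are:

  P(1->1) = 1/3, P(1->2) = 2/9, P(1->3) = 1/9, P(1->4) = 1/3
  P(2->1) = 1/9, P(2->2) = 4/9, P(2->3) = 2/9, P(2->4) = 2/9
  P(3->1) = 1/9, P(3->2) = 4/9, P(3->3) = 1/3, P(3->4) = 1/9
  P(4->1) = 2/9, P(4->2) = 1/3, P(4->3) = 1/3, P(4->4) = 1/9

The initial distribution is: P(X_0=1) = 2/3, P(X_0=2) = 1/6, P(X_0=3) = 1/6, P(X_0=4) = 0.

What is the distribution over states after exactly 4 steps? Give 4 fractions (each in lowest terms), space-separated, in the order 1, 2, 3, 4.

Answer: 2261/13122 5029/13122 4957/19683 3791/19683

Derivation:
Propagating the distribution step by step (d_{t+1} = d_t * P):
d_0 = (1=2/3, 2=1/6, 3=1/6, 4=0)
  d_1[1] = 2/3*1/3 + 1/6*1/9 + 1/6*1/9 + 0*2/9 = 7/27
  d_1[2] = 2/3*2/9 + 1/6*4/9 + 1/6*4/9 + 0*1/3 = 8/27
  d_1[3] = 2/3*1/9 + 1/6*2/9 + 1/6*1/3 + 0*1/3 = 1/6
  d_1[4] = 2/3*1/3 + 1/6*2/9 + 1/6*1/9 + 0*1/9 = 5/18
d_1 = (1=7/27, 2=8/27, 3=1/6, 4=5/18)
  d_2[1] = 7/27*1/3 + 8/27*1/9 + 1/6*1/9 + 5/18*2/9 = 97/486
  d_2[2] = 7/27*2/9 + 8/27*4/9 + 1/6*4/9 + 5/18*1/3 = 173/486
  d_2[3] = 7/27*1/9 + 8/27*2/9 + 1/6*1/3 + 5/18*1/3 = 59/243
  d_2[4] = 7/27*1/3 + 8/27*2/9 + 1/6*1/9 + 5/18*1/9 = 49/243
d_2 = (1=97/486, 2=173/486, 3=59/243, 4=49/243)
  d_3[1] = 97/486*1/3 + 173/486*1/9 + 59/243*1/9 + 49/243*2/9 = 389/2187
  d_3[2] = 97/486*2/9 + 173/486*4/9 + 59/243*4/9 + 49/243*1/3 = 826/2187
  d_3[3] = 97/486*1/9 + 173/486*2/9 + 59/243*1/3 + 49/243*1/3 = 1091/4374
  d_3[4] = 97/486*1/3 + 173/486*2/9 + 59/243*1/9 + 49/243*1/9 = 853/4374
d_3 = (1=389/2187, 2=826/2187, 3=1091/4374, 4=853/4374)
  d_4[1] = 389/2187*1/3 + 826/2187*1/9 + 1091/4374*1/9 + 853/4374*2/9 = 2261/13122
  d_4[2] = 389/2187*2/9 + 826/2187*4/9 + 1091/4374*4/9 + 853/4374*1/3 = 5029/13122
  d_4[3] = 389/2187*1/9 + 826/2187*2/9 + 1091/4374*1/3 + 853/4374*1/3 = 4957/19683
  d_4[4] = 389/2187*1/3 + 826/2187*2/9 + 1091/4374*1/9 + 853/4374*1/9 = 3791/19683
d_4 = (1=2261/13122, 2=5029/13122, 3=4957/19683, 4=3791/19683)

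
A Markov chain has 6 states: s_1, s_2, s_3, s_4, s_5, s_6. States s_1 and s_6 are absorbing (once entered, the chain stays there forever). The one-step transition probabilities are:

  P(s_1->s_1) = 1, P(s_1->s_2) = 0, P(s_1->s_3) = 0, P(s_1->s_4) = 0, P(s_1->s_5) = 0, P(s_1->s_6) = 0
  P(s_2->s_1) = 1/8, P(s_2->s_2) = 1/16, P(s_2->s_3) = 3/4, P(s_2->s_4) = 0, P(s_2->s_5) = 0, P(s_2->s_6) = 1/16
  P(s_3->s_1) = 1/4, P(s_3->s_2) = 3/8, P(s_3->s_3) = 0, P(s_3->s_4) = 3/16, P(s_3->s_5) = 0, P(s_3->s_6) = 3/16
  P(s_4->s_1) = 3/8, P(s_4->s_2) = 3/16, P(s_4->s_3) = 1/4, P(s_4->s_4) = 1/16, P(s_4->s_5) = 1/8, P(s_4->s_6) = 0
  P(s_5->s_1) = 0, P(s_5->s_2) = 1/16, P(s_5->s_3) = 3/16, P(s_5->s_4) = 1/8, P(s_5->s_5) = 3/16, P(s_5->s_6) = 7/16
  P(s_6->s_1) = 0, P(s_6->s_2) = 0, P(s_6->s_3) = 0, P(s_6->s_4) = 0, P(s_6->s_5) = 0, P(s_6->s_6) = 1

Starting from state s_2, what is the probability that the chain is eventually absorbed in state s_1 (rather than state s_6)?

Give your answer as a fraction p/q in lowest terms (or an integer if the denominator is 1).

Let a_i = P(absorbed in s_1 | start in state i).
Boundary conditions: a_s_1 = 1, a_s_6 = 0.
For each transient state i, a_i = sum_j P(i->j) * a_j:
  a_s_2 = 1/8*a_s_1 + 1/16*a_s_2 + 3/4*a_s_3 + 0*a_s_4 + 0*a_s_5 + 1/16*a_s_6
  a_s_3 = 1/4*a_s_1 + 3/8*a_s_2 + 0*a_s_3 + 3/16*a_s_4 + 0*a_s_5 + 3/16*a_s_6
  a_s_4 = 3/8*a_s_1 + 3/16*a_s_2 + 1/4*a_s_3 + 1/16*a_s_4 + 1/8*a_s_5 + 0*a_s_6
  a_s_5 = 0*a_s_1 + 1/16*a_s_2 + 3/16*a_s_3 + 1/8*a_s_4 + 3/16*a_s_5 + 7/16*a_s_6

Substituting a_s_1 = 1 and a_s_6 = 0, rearrange to (I - Q) a = r where r[i] = P(i -> s_1):
  [15/16, -3/4, 0, 0] . (a_s_2, a_s_3, a_s_4, a_s_5) = 1/8
  [-3/8, 1, -3/16, 0] . (a_s_2, a_s_3, a_s_4, a_s_5) = 1/4
  [-3/16, -1/4, 15/16, -1/8] . (a_s_2, a_s_3, a_s_4, a_s_5) = 3/8
  [-1/16, -3/16, -1/8, 13/16] . (a_s_2, a_s_3, a_s_4, a_s_5) = 0

Solving yields:
  a_s_2 = 8870/14001
  a_s_3 = 2918/4667
  a_s_4 = 10280/14001
  a_s_5 = 1428/4667

Starting state is s_2, so the absorption probability is a_s_2 = 8870/14001.

Answer: 8870/14001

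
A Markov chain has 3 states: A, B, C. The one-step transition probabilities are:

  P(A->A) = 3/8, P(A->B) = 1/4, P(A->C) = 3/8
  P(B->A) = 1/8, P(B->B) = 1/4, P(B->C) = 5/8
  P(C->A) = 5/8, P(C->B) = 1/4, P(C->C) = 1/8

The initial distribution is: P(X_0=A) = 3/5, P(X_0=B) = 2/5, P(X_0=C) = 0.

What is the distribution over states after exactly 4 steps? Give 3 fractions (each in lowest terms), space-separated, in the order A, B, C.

Propagating the distribution step by step (d_{t+1} = d_t * P):
d_0 = (A=3/5, B=2/5, C=0)
  d_1[A] = 3/5*3/8 + 2/5*1/8 + 0*5/8 = 11/40
  d_1[B] = 3/5*1/4 + 2/5*1/4 + 0*1/4 = 1/4
  d_1[C] = 3/5*3/8 + 2/5*5/8 + 0*1/8 = 19/40
d_1 = (A=11/40, B=1/4, C=19/40)
  d_2[A] = 11/40*3/8 + 1/4*1/8 + 19/40*5/8 = 69/160
  d_2[B] = 11/40*1/4 + 1/4*1/4 + 19/40*1/4 = 1/4
  d_2[C] = 11/40*3/8 + 1/4*5/8 + 19/40*1/8 = 51/160
d_2 = (A=69/160, B=1/4, C=51/160)
  d_3[A] = 69/160*3/8 + 1/4*1/8 + 51/160*5/8 = 251/640
  d_3[B] = 69/160*1/4 + 1/4*1/4 + 51/160*1/4 = 1/4
  d_3[C] = 69/160*3/8 + 1/4*5/8 + 51/160*1/8 = 229/640
d_3 = (A=251/640, B=1/4, C=229/640)
  d_4[A] = 251/640*3/8 + 1/4*1/8 + 229/640*5/8 = 1029/2560
  d_4[B] = 251/640*1/4 + 1/4*1/4 + 229/640*1/4 = 1/4
  d_4[C] = 251/640*3/8 + 1/4*5/8 + 229/640*1/8 = 891/2560
d_4 = (A=1029/2560, B=1/4, C=891/2560)

Answer: 1029/2560 1/4 891/2560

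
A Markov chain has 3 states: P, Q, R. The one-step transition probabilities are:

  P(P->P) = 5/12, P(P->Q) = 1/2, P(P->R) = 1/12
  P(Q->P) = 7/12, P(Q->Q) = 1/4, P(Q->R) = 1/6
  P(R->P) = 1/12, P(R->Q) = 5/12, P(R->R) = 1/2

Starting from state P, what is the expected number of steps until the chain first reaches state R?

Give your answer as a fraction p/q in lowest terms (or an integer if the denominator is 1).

Answer: 60/7

Derivation:
Let h_i = expected steps to first reach R from state i.
Boundary: h_R = 0.
First-step equations for the other states:
  h_P = 1 + 5/12*h_P + 1/2*h_Q + 1/12*h_R
  h_Q = 1 + 7/12*h_P + 1/4*h_Q + 1/6*h_R

Substituting h_R = 0 and rearranging gives the linear system (I - Q) h = 1:
  [7/12, -1/2] . (h_P, h_Q) = 1
  [-7/12, 3/4] . (h_P, h_Q) = 1

Solving yields:
  h_P = 60/7
  h_Q = 8

Starting state is P, so the expected hitting time is h_P = 60/7.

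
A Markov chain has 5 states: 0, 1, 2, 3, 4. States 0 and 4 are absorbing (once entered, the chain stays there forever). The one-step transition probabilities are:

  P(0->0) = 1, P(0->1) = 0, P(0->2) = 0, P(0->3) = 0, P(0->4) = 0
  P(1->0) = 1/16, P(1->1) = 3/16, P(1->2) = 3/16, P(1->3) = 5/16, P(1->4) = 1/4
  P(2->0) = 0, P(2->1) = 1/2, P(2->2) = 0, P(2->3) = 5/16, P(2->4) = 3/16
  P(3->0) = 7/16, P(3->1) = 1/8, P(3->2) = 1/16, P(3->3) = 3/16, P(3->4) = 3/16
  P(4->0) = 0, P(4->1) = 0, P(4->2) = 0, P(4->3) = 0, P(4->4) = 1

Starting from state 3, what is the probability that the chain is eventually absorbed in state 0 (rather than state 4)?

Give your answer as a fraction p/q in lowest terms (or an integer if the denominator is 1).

Answer: 1328/2097

Derivation:
Let a_i = P(absorbed in 0 | start in state i).
Boundary conditions: a_0 = 1, a_4 = 0.
For each transient state i, a_i = sum_j P(i->j) * a_j:
  a_1 = 1/16*a_0 + 3/16*a_1 + 3/16*a_2 + 5/16*a_3 + 1/4*a_4
  a_2 = 0*a_0 + 1/2*a_1 + 0*a_2 + 5/16*a_3 + 3/16*a_4
  a_3 = 7/16*a_0 + 1/8*a_1 + 1/16*a_2 + 3/16*a_3 + 3/16*a_4

Substituting a_0 = 1 and a_4 = 0, rearrange to (I - Q) a = r where r[i] = P(i -> 0):
  [13/16, -3/16, -5/16] . (a_1, a_2, a_3) = 1/16
  [-1/2, 1, -5/16] . (a_1, a_2, a_3) = 0
  [-1/8, -1/16, 13/16] . (a_1, a_2, a_3) = 7/16

Solving yields:
  a_1 = 868/2097
  a_2 = 283/699
  a_3 = 1328/2097

Starting state is 3, so the absorption probability is a_3 = 1328/2097.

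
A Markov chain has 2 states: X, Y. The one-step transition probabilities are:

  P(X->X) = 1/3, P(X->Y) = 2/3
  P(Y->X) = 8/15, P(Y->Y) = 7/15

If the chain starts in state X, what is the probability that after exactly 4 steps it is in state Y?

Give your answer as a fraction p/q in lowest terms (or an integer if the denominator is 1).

Answer: 208/375

Derivation:
Computing P^4 by repeated multiplication:
P^1 =
  X: [1/3, 2/3]
  Y: [8/15, 7/15]
P^2 =
  X: [7/15, 8/15]
  Y: [32/75, 43/75]
P^3 =
  X: [11/25, 14/25]
  Y: [56/125, 69/125]
P^4 =
  X: [167/375, 208/375]
  Y: [832/1875, 1043/1875]

(P^4)[X -> Y] = 208/375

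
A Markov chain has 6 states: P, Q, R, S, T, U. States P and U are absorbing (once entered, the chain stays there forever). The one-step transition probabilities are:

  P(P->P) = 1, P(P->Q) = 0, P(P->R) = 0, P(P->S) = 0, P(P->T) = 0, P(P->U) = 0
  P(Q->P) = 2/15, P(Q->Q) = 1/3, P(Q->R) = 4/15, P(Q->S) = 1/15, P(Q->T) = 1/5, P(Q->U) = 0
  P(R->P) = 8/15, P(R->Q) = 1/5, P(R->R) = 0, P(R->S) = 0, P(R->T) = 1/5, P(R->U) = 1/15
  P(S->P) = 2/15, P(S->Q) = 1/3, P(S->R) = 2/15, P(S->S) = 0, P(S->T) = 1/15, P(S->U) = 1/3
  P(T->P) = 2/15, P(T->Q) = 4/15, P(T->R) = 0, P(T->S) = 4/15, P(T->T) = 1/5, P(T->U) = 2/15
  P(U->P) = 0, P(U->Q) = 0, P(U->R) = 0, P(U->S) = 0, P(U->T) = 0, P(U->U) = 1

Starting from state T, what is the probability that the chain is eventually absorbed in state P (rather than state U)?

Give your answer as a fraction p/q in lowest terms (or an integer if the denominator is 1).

Answer: 107/180

Derivation:
Let a_i = P(absorbed in P | start in state i).
Boundary conditions: a_P = 1, a_U = 0.
For each transient state i, a_i = sum_j P(i->j) * a_j:
  a_Q = 2/15*a_P + 1/3*a_Q + 4/15*a_R + 1/15*a_S + 1/5*a_T + 0*a_U
  a_R = 8/15*a_P + 1/5*a_Q + 0*a_R + 0*a_S + 1/5*a_T + 1/15*a_U
  a_S = 2/15*a_P + 1/3*a_Q + 2/15*a_R + 0*a_S + 1/15*a_T + 1/3*a_U
  a_T = 2/15*a_P + 4/15*a_Q + 0*a_R + 4/15*a_S + 1/5*a_T + 2/15*a_U

Substituting a_P = 1 and a_U = 0, rearrange to (I - Q) a = r where r[i] = P(i -> P):
  [2/3, -4/15, -1/15, -1/5] . (a_Q, a_R, a_S, a_T) = 2/15
  [-1/5, 1, 0, -1/5] . (a_Q, a_R, a_S, a_T) = 8/15
  [-1/3, -2/15, 1, -1/15] . (a_Q, a_R, a_S, a_T) = 2/15
  [-4/15, 0, -4/15, 4/5] . (a_Q, a_R, a_S, a_T) = 2/15

Solving yields:
  a_Q = 1727/2295
  a_R = 7369/9180
  a_S = 4873/9180
  a_T = 107/180

Starting state is T, so the absorption probability is a_T = 107/180.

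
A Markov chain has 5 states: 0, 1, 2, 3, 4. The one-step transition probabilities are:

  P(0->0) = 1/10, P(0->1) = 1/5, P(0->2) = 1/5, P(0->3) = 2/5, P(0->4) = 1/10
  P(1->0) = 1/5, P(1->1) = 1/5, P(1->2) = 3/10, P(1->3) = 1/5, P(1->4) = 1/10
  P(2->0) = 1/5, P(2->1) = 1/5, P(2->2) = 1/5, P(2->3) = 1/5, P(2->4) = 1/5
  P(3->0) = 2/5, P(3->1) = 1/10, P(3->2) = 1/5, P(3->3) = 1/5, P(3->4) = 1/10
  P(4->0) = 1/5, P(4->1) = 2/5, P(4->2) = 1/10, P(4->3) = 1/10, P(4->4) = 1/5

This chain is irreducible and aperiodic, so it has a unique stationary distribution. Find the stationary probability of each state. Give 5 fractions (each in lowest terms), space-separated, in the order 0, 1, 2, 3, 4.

The stationary distribution satisfies pi = pi * P, i.e.:
  pi_0 = 1/10*pi_0 + 1/5*pi_1 + 1/5*pi_2 + 2/5*pi_3 + 1/5*pi_4
  pi_1 = 1/5*pi_0 + 1/5*pi_1 + 1/5*pi_2 + 1/10*pi_3 + 2/5*pi_4
  pi_2 = 1/5*pi_0 + 3/10*pi_1 + 1/5*pi_2 + 1/5*pi_3 + 1/10*pi_4
  pi_3 = 2/5*pi_0 + 1/5*pi_1 + 1/5*pi_2 + 1/5*pi_3 + 1/10*pi_4
  pi_4 = 1/10*pi_0 + 1/10*pi_1 + 1/5*pi_2 + 1/10*pi_3 + 1/5*pi_4
with normalization: pi_0 + pi_1 + pi_2 + pi_3 + pi_4 = 1.

Using the first 4 balance equations plus normalization, the linear system A*pi = b is:
  [-9/10, 1/5, 1/5, 2/5, 1/5] . pi = 0
  [1/5, -4/5, 1/5, 1/10, 2/5] . pi = 0
  [1/5, 3/10, -4/5, 1/5, 1/10] . pi = 0
  [2/5, 1/5, 1/5, -4/5, 1/10] . pi = 0
  [1, 1, 1, 1, 1] . pi = 1

Solving yields:
  pi_0 = 2394/10693
  pi_1 = 2178/10693
  pi_2 = 2213/10693
  pi_3 = 2474/10693
  pi_4 = 1434/10693

Verification (pi * P):
  2394/10693*1/10 + 2178/10693*1/5 + 2213/10693*1/5 + 2474/10693*2/5 + 1434/10693*1/5 = 2394/10693 = pi_0  (ok)
  2394/10693*1/5 + 2178/10693*1/5 + 2213/10693*1/5 + 2474/10693*1/10 + 1434/10693*2/5 = 2178/10693 = pi_1  (ok)
  2394/10693*1/5 + 2178/10693*3/10 + 2213/10693*1/5 + 2474/10693*1/5 + 1434/10693*1/10 = 2213/10693 = pi_2  (ok)
  2394/10693*2/5 + 2178/10693*1/5 + 2213/10693*1/5 + 2474/10693*1/5 + 1434/10693*1/10 = 2474/10693 = pi_3  (ok)
  2394/10693*1/10 + 2178/10693*1/10 + 2213/10693*1/5 + 2474/10693*1/10 + 1434/10693*1/5 = 1434/10693 = pi_4  (ok)

Answer: 2394/10693 2178/10693 2213/10693 2474/10693 1434/10693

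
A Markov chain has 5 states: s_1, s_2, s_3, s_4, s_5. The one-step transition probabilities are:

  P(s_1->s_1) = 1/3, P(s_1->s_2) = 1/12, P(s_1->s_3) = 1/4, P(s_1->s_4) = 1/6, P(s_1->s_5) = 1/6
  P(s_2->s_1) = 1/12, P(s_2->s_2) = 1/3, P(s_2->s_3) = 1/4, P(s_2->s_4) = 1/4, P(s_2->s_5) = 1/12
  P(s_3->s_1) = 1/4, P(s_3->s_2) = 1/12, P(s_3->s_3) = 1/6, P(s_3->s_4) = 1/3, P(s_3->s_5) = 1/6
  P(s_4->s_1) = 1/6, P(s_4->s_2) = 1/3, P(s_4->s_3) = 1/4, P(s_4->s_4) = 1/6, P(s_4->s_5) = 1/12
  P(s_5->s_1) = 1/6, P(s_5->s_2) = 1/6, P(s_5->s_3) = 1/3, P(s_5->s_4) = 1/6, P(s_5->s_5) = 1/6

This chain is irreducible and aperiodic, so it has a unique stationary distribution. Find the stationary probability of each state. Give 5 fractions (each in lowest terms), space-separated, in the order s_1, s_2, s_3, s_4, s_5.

The stationary distribution satisfies pi = pi * P, i.e.:
  pi_s_1 = 1/3*pi_s_1 + 1/12*pi_s_2 + 1/4*pi_s_3 + 1/6*pi_s_4 + 1/6*pi_s_5
  pi_s_2 = 1/12*pi_s_1 + 1/3*pi_s_2 + 1/12*pi_s_3 + 1/3*pi_s_4 + 1/6*pi_s_5
  pi_s_3 = 1/4*pi_s_1 + 1/4*pi_s_2 + 1/6*pi_s_3 + 1/4*pi_s_4 + 1/3*pi_s_5
  pi_s_4 = 1/6*pi_s_1 + 1/4*pi_s_2 + 1/3*pi_s_3 + 1/6*pi_s_4 + 1/6*pi_s_5
  pi_s_5 = 1/6*pi_s_1 + 1/12*pi_s_2 + 1/6*pi_s_3 + 1/12*pi_s_4 + 1/6*pi_s_5
with normalization: pi_s_1 + pi_s_2 + pi_s_3 + pi_s_4 + pi_s_5 = 1.

Using the first 4 balance equations plus normalization, the linear system A*pi = b is:
  [-2/3, 1/12, 1/4, 1/6, 1/6] . pi = 0
  [1/12, -2/3, 1/12, 1/3, 1/6] . pi = 0
  [1/4, 1/4, -5/6, 1/4, 1/3] . pi = 0
  [1/6, 1/4, 1/3, -5/6, 1/6] . pi = 0
  [1, 1, 1, 1, 1] . pi = 1

Solving yields:
  pi_s_1 = 3382/16573
  pi_s_2 = 3318/16573
  pi_s_3 = 3992/16573
  pi_s_4 = 3704/16573
  pi_s_5 = 2177/16573

Verification (pi * P):
  3382/16573*1/3 + 3318/16573*1/12 + 3992/16573*1/4 + 3704/16573*1/6 + 2177/16573*1/6 = 3382/16573 = pi_s_1  (ok)
  3382/16573*1/12 + 3318/16573*1/3 + 3992/16573*1/12 + 3704/16573*1/3 + 2177/16573*1/6 = 3318/16573 = pi_s_2  (ok)
  3382/16573*1/4 + 3318/16573*1/4 + 3992/16573*1/6 + 3704/16573*1/4 + 2177/16573*1/3 = 3992/16573 = pi_s_3  (ok)
  3382/16573*1/6 + 3318/16573*1/4 + 3992/16573*1/3 + 3704/16573*1/6 + 2177/16573*1/6 = 3704/16573 = pi_s_4  (ok)
  3382/16573*1/6 + 3318/16573*1/12 + 3992/16573*1/6 + 3704/16573*1/12 + 2177/16573*1/6 = 2177/16573 = pi_s_5  (ok)

Answer: 3382/16573 3318/16573 3992/16573 3704/16573 2177/16573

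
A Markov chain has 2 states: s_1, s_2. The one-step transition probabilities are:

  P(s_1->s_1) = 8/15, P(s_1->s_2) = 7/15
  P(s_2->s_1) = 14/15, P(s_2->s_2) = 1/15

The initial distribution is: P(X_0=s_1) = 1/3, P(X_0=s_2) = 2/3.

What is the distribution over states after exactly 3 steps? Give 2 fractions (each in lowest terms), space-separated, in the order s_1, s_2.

Answer: 86/125 39/125

Derivation:
Propagating the distribution step by step (d_{t+1} = d_t * P):
d_0 = (s_1=1/3, s_2=2/3)
  d_1[s_1] = 1/3*8/15 + 2/3*14/15 = 4/5
  d_1[s_2] = 1/3*7/15 + 2/3*1/15 = 1/5
d_1 = (s_1=4/5, s_2=1/5)
  d_2[s_1] = 4/5*8/15 + 1/5*14/15 = 46/75
  d_2[s_2] = 4/5*7/15 + 1/5*1/15 = 29/75
d_2 = (s_1=46/75, s_2=29/75)
  d_3[s_1] = 46/75*8/15 + 29/75*14/15 = 86/125
  d_3[s_2] = 46/75*7/15 + 29/75*1/15 = 39/125
d_3 = (s_1=86/125, s_2=39/125)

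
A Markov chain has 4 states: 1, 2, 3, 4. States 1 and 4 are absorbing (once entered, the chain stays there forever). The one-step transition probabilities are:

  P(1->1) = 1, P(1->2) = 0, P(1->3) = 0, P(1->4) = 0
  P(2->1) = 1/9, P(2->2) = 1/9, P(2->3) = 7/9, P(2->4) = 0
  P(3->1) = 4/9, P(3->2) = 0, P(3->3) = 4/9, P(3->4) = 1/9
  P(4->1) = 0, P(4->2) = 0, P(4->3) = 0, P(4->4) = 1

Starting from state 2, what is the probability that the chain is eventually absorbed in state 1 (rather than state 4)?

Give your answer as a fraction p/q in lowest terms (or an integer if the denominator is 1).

Let a_i = P(absorbed in 1 | start in state i).
Boundary conditions: a_1 = 1, a_4 = 0.
For each transient state i, a_i = sum_j P(i->j) * a_j:
  a_2 = 1/9*a_1 + 1/9*a_2 + 7/9*a_3 + 0*a_4
  a_3 = 4/9*a_1 + 0*a_2 + 4/9*a_3 + 1/9*a_4

Substituting a_1 = 1 and a_4 = 0, rearrange to (I - Q) a = r where r[i] = P(i -> 1):
  [8/9, -7/9] . (a_2, a_3) = 1/9
  [0, 5/9] . (a_2, a_3) = 4/9

Solving yields:
  a_2 = 33/40
  a_3 = 4/5

Starting state is 2, so the absorption probability is a_2 = 33/40.

Answer: 33/40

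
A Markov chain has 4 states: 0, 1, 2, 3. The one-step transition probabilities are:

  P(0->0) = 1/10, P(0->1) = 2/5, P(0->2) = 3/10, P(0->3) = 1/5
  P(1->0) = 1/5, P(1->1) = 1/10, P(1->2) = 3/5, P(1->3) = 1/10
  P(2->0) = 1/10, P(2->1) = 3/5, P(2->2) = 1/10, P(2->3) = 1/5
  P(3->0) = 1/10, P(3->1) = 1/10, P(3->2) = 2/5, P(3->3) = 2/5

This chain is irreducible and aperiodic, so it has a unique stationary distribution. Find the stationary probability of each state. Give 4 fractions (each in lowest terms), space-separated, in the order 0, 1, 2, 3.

Answer: 153/1166 182/583 403/1166 123/583

Derivation:
The stationary distribution satisfies pi = pi * P, i.e.:
  pi_0 = 1/10*pi_0 + 1/5*pi_1 + 1/10*pi_2 + 1/10*pi_3
  pi_1 = 2/5*pi_0 + 1/10*pi_1 + 3/5*pi_2 + 1/10*pi_3
  pi_2 = 3/10*pi_0 + 3/5*pi_1 + 1/10*pi_2 + 2/5*pi_3
  pi_3 = 1/5*pi_0 + 1/10*pi_1 + 1/5*pi_2 + 2/5*pi_3
with normalization: pi_0 + pi_1 + pi_2 + pi_3 = 1.

Using the first 3 balance equations plus normalization, the linear system A*pi = b is:
  [-9/10, 1/5, 1/10, 1/10] . pi = 0
  [2/5, -9/10, 3/5, 1/10] . pi = 0
  [3/10, 3/5, -9/10, 2/5] . pi = 0
  [1, 1, 1, 1] . pi = 1

Solving yields:
  pi_0 = 153/1166
  pi_1 = 182/583
  pi_2 = 403/1166
  pi_3 = 123/583

Verification (pi * P):
  153/1166*1/10 + 182/583*1/5 + 403/1166*1/10 + 123/583*1/10 = 153/1166 = pi_0  (ok)
  153/1166*2/5 + 182/583*1/10 + 403/1166*3/5 + 123/583*1/10 = 182/583 = pi_1  (ok)
  153/1166*3/10 + 182/583*3/5 + 403/1166*1/10 + 123/583*2/5 = 403/1166 = pi_2  (ok)
  153/1166*1/5 + 182/583*1/10 + 403/1166*1/5 + 123/583*2/5 = 123/583 = pi_3  (ok)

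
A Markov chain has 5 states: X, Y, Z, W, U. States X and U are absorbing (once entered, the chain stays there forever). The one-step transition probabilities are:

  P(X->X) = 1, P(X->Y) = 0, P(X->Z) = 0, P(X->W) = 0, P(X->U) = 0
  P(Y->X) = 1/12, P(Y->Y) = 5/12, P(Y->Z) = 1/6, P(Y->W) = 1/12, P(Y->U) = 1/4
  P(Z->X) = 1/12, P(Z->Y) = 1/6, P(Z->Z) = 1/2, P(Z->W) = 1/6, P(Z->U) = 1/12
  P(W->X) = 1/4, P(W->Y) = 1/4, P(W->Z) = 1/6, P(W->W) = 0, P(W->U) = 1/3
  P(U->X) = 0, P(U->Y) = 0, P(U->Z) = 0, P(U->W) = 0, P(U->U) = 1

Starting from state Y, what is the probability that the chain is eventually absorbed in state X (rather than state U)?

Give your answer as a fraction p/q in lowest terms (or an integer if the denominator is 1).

Answer: 62/197

Derivation:
Let a_i = P(absorbed in X | start in state i).
Boundary conditions: a_X = 1, a_U = 0.
For each transient state i, a_i = sum_j P(i->j) * a_j:
  a_Y = 1/12*a_X + 5/12*a_Y + 1/6*a_Z + 1/12*a_W + 1/4*a_U
  a_Z = 1/12*a_X + 1/6*a_Y + 1/2*a_Z + 1/6*a_W + 1/12*a_U
  a_W = 1/4*a_X + 1/4*a_Y + 1/6*a_Z + 0*a_W + 1/3*a_U

Substituting a_X = 1 and a_U = 0, rearrange to (I - Q) a = r where r[i] = P(i -> X):
  [7/12, -1/6, -1/12] . (a_Y, a_Z, a_W) = 1/12
  [-1/6, 1/2, -1/6] . (a_Y, a_Z, a_W) = 1/12
  [-1/4, -1/6, 1] . (a_Y, a_Z, a_W) = 1/4

Solving yields:
  a_Y = 62/197
  a_Z = 159/394
  a_W = 78/197

Starting state is Y, so the absorption probability is a_Y = 62/197.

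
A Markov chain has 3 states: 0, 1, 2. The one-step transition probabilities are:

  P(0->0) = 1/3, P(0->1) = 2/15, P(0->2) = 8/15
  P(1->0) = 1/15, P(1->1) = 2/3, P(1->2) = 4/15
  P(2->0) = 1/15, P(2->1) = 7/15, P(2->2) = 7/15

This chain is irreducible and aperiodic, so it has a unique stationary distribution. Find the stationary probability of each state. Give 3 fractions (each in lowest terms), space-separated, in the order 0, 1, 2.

Answer: 1/11 6/11 4/11

Derivation:
The stationary distribution satisfies pi = pi * P, i.e.:
  pi_0 = 1/3*pi_0 + 1/15*pi_1 + 1/15*pi_2
  pi_1 = 2/15*pi_0 + 2/3*pi_1 + 7/15*pi_2
  pi_2 = 8/15*pi_0 + 4/15*pi_1 + 7/15*pi_2
with normalization: pi_0 + pi_1 + pi_2 = 1.

Using the first 2 balance equations plus normalization, the linear system A*pi = b is:
  [-2/3, 1/15, 1/15] . pi = 0
  [2/15, -1/3, 7/15] . pi = 0
  [1, 1, 1] . pi = 1

Solving yields:
  pi_0 = 1/11
  pi_1 = 6/11
  pi_2 = 4/11

Verification (pi * P):
  1/11*1/3 + 6/11*1/15 + 4/11*1/15 = 1/11 = pi_0  (ok)
  1/11*2/15 + 6/11*2/3 + 4/11*7/15 = 6/11 = pi_1  (ok)
  1/11*8/15 + 6/11*4/15 + 4/11*7/15 = 4/11 = pi_2  (ok)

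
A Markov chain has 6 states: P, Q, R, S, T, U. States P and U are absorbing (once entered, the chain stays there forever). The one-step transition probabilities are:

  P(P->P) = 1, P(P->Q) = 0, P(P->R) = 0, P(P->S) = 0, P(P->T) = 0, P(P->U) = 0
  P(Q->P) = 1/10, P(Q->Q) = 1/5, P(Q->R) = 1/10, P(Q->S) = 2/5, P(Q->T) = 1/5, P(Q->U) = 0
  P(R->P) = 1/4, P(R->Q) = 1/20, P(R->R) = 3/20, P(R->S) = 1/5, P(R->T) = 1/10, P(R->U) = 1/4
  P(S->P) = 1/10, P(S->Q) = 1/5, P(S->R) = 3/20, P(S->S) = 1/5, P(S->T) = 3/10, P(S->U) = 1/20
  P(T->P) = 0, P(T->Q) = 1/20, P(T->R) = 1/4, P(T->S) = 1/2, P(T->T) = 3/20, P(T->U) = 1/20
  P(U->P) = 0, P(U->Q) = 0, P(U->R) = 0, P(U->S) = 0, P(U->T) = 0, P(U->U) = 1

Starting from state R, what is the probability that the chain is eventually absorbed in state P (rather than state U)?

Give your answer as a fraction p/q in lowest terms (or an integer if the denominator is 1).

Answer: 2161/4095

Derivation:
Let a_i = P(absorbed in P | start in state i).
Boundary conditions: a_P = 1, a_U = 0.
For each transient state i, a_i = sum_j P(i->j) * a_j:
  a_Q = 1/10*a_P + 1/5*a_Q + 1/10*a_R + 2/5*a_S + 1/5*a_T + 0*a_U
  a_R = 1/4*a_P + 1/20*a_Q + 3/20*a_R + 1/5*a_S + 1/10*a_T + 1/4*a_U
  a_S = 1/10*a_P + 1/5*a_Q + 3/20*a_R + 1/5*a_S + 3/10*a_T + 1/20*a_U
  a_T = 0*a_P + 1/20*a_Q + 1/4*a_R + 1/2*a_S + 3/20*a_T + 1/20*a_U

Substituting a_P = 1 and a_U = 0, rearrange to (I - Q) a = r where r[i] = P(i -> P):
  [4/5, -1/10, -2/5, -1/5] . (a_Q, a_R, a_S, a_T) = 1/10
  [-1/20, 17/20, -1/5, -1/10] . (a_Q, a_R, a_S, a_T) = 1/4
  [-1/5, -3/20, 4/5, -3/10] . (a_Q, a_R, a_S, a_T) = 1/10
  [-1/20, -1/4, -1/2, 17/20] . (a_Q, a_R, a_S, a_T) = 0

Solving yields:
  a_Q = 278/455
  a_R = 2161/4095
  a_S = 1047/1820
  a_T = 4337/8190

Starting state is R, so the absorption probability is a_R = 2161/4095.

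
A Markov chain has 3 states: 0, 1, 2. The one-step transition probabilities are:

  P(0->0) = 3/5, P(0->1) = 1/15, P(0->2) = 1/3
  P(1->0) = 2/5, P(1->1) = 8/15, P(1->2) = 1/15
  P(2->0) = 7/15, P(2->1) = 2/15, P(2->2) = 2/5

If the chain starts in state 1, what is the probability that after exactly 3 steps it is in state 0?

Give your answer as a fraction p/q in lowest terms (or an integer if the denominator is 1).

Answer: 1721/3375

Derivation:
Computing P^3 by repeated multiplication:
P^1 =
  0: [3/5, 1/15, 1/3]
  1: [2/5, 8/15, 1/15]
  2: [7/15, 2/15, 2/5]
P^2 =
  0: [122/225, 3/25, 76/225]
  1: [109/225, 8/25, 44/225]
  2: [13/25, 7/45, 73/225]
P^3 =
  0: [1792/3375, 98/675, 1093/3375]
  1: [1721/3375, 773/3375, 881/3375]
  2: [1774/3375, 181/1125, 1058/3375]

(P^3)[1 -> 0] = 1721/3375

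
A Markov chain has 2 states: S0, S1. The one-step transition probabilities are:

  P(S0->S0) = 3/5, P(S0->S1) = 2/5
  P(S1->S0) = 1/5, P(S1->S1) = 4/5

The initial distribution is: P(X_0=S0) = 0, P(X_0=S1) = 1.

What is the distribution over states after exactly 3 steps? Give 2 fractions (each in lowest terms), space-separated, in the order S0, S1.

Answer: 39/125 86/125

Derivation:
Propagating the distribution step by step (d_{t+1} = d_t * P):
d_0 = (S0=0, S1=1)
  d_1[S0] = 0*3/5 + 1*1/5 = 1/5
  d_1[S1] = 0*2/5 + 1*4/5 = 4/5
d_1 = (S0=1/5, S1=4/5)
  d_2[S0] = 1/5*3/5 + 4/5*1/5 = 7/25
  d_2[S1] = 1/5*2/5 + 4/5*4/5 = 18/25
d_2 = (S0=7/25, S1=18/25)
  d_3[S0] = 7/25*3/5 + 18/25*1/5 = 39/125
  d_3[S1] = 7/25*2/5 + 18/25*4/5 = 86/125
d_3 = (S0=39/125, S1=86/125)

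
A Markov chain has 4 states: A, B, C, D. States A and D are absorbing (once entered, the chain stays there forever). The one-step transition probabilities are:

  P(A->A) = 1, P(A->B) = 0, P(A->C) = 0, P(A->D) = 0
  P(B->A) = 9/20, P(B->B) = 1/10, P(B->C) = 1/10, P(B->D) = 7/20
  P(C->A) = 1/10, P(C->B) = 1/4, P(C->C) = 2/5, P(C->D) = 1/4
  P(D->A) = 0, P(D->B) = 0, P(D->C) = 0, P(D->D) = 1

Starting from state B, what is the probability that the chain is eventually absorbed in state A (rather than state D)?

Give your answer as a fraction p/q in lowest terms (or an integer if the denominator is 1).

Answer: 56/103

Derivation:
Let a_i = P(absorbed in A | start in state i).
Boundary conditions: a_A = 1, a_D = 0.
For each transient state i, a_i = sum_j P(i->j) * a_j:
  a_B = 9/20*a_A + 1/10*a_B + 1/10*a_C + 7/20*a_D
  a_C = 1/10*a_A + 1/4*a_B + 2/5*a_C + 1/4*a_D

Substituting a_A = 1 and a_D = 0, rearrange to (I - Q) a = r where r[i] = P(i -> A):
  [9/10, -1/10] . (a_B, a_C) = 9/20
  [-1/4, 3/5] . (a_B, a_C) = 1/10

Solving yields:
  a_B = 56/103
  a_C = 81/206

Starting state is B, so the absorption probability is a_B = 56/103.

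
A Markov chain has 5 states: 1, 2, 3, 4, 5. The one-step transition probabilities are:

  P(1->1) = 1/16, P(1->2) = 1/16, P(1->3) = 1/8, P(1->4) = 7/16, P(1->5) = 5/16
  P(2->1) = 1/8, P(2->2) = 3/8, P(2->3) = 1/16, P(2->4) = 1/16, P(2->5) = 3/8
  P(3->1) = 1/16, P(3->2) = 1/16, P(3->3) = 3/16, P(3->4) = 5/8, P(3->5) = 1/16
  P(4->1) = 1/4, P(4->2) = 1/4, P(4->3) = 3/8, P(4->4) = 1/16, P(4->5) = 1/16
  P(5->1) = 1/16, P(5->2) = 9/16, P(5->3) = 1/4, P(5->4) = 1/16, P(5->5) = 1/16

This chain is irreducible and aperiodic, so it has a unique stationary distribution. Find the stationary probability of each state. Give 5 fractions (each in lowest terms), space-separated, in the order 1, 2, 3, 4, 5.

Answer: 401/3310 467/1655 326/1655 362/1655 599/3310

Derivation:
The stationary distribution satisfies pi = pi * P, i.e.:
  pi_1 = 1/16*pi_1 + 1/8*pi_2 + 1/16*pi_3 + 1/4*pi_4 + 1/16*pi_5
  pi_2 = 1/16*pi_1 + 3/8*pi_2 + 1/16*pi_3 + 1/4*pi_4 + 9/16*pi_5
  pi_3 = 1/8*pi_1 + 1/16*pi_2 + 3/16*pi_3 + 3/8*pi_4 + 1/4*pi_5
  pi_4 = 7/16*pi_1 + 1/16*pi_2 + 5/8*pi_3 + 1/16*pi_4 + 1/16*pi_5
  pi_5 = 5/16*pi_1 + 3/8*pi_2 + 1/16*pi_3 + 1/16*pi_4 + 1/16*pi_5
with normalization: pi_1 + pi_2 + pi_3 + pi_4 + pi_5 = 1.

Using the first 4 balance equations plus normalization, the linear system A*pi = b is:
  [-15/16, 1/8, 1/16, 1/4, 1/16] . pi = 0
  [1/16, -5/8, 1/16, 1/4, 9/16] . pi = 0
  [1/8, 1/16, -13/16, 3/8, 1/4] . pi = 0
  [7/16, 1/16, 5/8, -15/16, 1/16] . pi = 0
  [1, 1, 1, 1, 1] . pi = 1

Solving yields:
  pi_1 = 401/3310
  pi_2 = 467/1655
  pi_3 = 326/1655
  pi_4 = 362/1655
  pi_5 = 599/3310

Verification (pi * P):
  401/3310*1/16 + 467/1655*1/8 + 326/1655*1/16 + 362/1655*1/4 + 599/3310*1/16 = 401/3310 = pi_1  (ok)
  401/3310*1/16 + 467/1655*3/8 + 326/1655*1/16 + 362/1655*1/4 + 599/3310*9/16 = 467/1655 = pi_2  (ok)
  401/3310*1/8 + 467/1655*1/16 + 326/1655*3/16 + 362/1655*3/8 + 599/3310*1/4 = 326/1655 = pi_3  (ok)
  401/3310*7/16 + 467/1655*1/16 + 326/1655*5/8 + 362/1655*1/16 + 599/3310*1/16 = 362/1655 = pi_4  (ok)
  401/3310*5/16 + 467/1655*3/8 + 326/1655*1/16 + 362/1655*1/16 + 599/3310*1/16 = 599/3310 = pi_5  (ok)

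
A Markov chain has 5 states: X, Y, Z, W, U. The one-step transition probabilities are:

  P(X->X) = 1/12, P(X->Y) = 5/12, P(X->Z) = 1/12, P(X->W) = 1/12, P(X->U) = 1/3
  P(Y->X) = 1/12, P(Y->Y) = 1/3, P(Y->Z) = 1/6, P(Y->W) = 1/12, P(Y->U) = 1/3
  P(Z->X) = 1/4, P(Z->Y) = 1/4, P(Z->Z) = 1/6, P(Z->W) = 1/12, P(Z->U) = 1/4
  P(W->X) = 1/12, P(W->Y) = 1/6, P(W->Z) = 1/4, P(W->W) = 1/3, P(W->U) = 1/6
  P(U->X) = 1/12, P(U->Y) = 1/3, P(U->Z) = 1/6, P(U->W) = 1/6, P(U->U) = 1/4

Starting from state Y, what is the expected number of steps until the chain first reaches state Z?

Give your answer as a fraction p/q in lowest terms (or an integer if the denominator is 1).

Let h_i = expected steps to first reach Z from state i.
Boundary: h_Z = 0.
First-step equations for the other states:
  h_X = 1 + 1/12*h_X + 5/12*h_Y + 1/12*h_Z + 1/12*h_W + 1/3*h_U
  h_Y = 1 + 1/12*h_X + 1/3*h_Y + 1/6*h_Z + 1/12*h_W + 1/3*h_U
  h_W = 1 + 1/12*h_X + 1/6*h_Y + 1/4*h_Z + 1/3*h_W + 1/6*h_U
  h_U = 1 + 1/12*h_X + 1/3*h_Y + 1/6*h_Z + 1/6*h_W + 1/4*h_U

Substituting h_Z = 0 and rearranging gives the linear system (I - Q) h = 1:
  [11/12, -5/12, -1/12, -1/3] . (h_X, h_Y, h_W, h_U) = 1
  [-1/12, 2/3, -1/12, -1/3] . (h_X, h_Y, h_W, h_U) = 1
  [-1/12, -1/6, 2/3, -1/6] . (h_X, h_Y, h_W, h_U) = 1
  [-1/12, -1/3, -1/6, 3/4] . (h_X, h_Y, h_W, h_U) = 1

Solving yields:
  h_X = 1092/173
  h_Y = 1008/173
  h_W = 15264/2941
  h_U = 16992/2941

Starting state is Y, so the expected hitting time is h_Y = 1008/173.

Answer: 1008/173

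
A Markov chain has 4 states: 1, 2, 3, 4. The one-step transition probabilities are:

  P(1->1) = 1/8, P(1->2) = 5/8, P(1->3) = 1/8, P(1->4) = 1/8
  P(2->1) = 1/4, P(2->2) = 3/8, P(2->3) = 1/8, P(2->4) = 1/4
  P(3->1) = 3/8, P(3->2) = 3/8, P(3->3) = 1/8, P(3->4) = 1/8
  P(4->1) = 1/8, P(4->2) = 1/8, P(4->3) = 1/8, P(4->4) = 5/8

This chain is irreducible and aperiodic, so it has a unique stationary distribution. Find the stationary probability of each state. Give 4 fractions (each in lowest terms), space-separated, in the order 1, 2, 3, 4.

The stationary distribution satisfies pi = pi * P, i.e.:
  pi_1 = 1/8*pi_1 + 1/4*pi_2 + 3/8*pi_3 + 1/8*pi_4
  pi_2 = 5/8*pi_1 + 3/8*pi_2 + 3/8*pi_3 + 1/8*pi_4
  pi_3 = 1/8*pi_1 + 1/8*pi_2 + 1/8*pi_3 + 1/8*pi_4
  pi_4 = 1/8*pi_1 + 1/4*pi_2 + 1/8*pi_3 + 5/8*pi_4
with normalization: pi_1 + pi_2 + pi_3 + pi_4 = 1.

Using the first 3 balance equations plus normalization, the linear system A*pi = b is:
  [-7/8, 1/4, 3/8, 1/8] . pi = 0
  [5/8, -5/8, 3/8, 1/8] . pi = 0
  [1/8, 1/8, -7/8, 1/8] . pi = 0
  [1, 1, 1, 1] . pi = 1

Solving yields:
  pi_1 = 35/176
  pi_2 = 15/44
  pi_3 = 1/8
  pi_4 = 59/176

Verification (pi * P):
  35/176*1/8 + 15/44*1/4 + 1/8*3/8 + 59/176*1/8 = 35/176 = pi_1  (ok)
  35/176*5/8 + 15/44*3/8 + 1/8*3/8 + 59/176*1/8 = 15/44 = pi_2  (ok)
  35/176*1/8 + 15/44*1/8 + 1/8*1/8 + 59/176*1/8 = 1/8 = pi_3  (ok)
  35/176*1/8 + 15/44*1/4 + 1/8*1/8 + 59/176*5/8 = 59/176 = pi_4  (ok)

Answer: 35/176 15/44 1/8 59/176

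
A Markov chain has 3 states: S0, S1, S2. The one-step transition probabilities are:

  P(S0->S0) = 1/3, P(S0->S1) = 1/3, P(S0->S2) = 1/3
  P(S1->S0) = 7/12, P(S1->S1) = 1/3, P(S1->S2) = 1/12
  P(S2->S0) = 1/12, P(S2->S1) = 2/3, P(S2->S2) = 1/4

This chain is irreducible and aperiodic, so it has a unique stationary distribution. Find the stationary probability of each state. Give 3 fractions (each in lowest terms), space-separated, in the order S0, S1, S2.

The stationary distribution satisfies pi = pi * P, i.e.:
  pi_S0 = 1/3*pi_S0 + 7/12*pi_S1 + 1/12*pi_S2
  pi_S1 = 1/3*pi_S0 + 1/3*pi_S1 + 2/3*pi_S2
  pi_S2 = 1/3*pi_S0 + 1/12*pi_S1 + 1/4*pi_S2
with normalization: pi_S0 + pi_S1 + pi_S2 = 1.

Using the first 2 balance equations plus normalization, the linear system A*pi = b is:
  [-2/3, 7/12, 1/12] . pi = 0
  [1/3, -2/3, 2/3] . pi = 0
  [1, 1, 1] . pi = 1

Solving yields:
  pi_S0 = 8/21
  pi_S1 = 17/42
  pi_S2 = 3/14

Verification (pi * P):
  8/21*1/3 + 17/42*7/12 + 3/14*1/12 = 8/21 = pi_S0  (ok)
  8/21*1/3 + 17/42*1/3 + 3/14*2/3 = 17/42 = pi_S1  (ok)
  8/21*1/3 + 17/42*1/12 + 3/14*1/4 = 3/14 = pi_S2  (ok)

Answer: 8/21 17/42 3/14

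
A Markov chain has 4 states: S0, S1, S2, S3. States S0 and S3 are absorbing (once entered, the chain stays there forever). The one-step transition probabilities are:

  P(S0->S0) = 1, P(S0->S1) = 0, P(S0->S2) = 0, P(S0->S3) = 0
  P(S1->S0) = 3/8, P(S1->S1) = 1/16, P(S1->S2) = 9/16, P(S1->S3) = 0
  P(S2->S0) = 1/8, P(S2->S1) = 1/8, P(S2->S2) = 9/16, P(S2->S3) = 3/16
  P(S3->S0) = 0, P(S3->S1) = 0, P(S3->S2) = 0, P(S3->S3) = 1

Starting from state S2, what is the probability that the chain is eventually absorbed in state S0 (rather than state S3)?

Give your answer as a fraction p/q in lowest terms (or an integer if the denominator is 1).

Let a_i = P(absorbed in S0 | start in state i).
Boundary conditions: a_S0 = 1, a_S3 = 0.
For each transient state i, a_i = sum_j P(i->j) * a_j:
  a_S1 = 3/8*a_S0 + 1/16*a_S1 + 9/16*a_S2 + 0*a_S3
  a_S2 = 1/8*a_S0 + 1/8*a_S1 + 9/16*a_S2 + 3/16*a_S3

Substituting a_S0 = 1 and a_S3 = 0, rearrange to (I - Q) a = r where r[i] = P(i -> S0):
  [15/16, -9/16] . (a_S1, a_S2) = 3/8
  [-1/8, 7/16] . (a_S1, a_S2) = 1/8

Solving yields:
  a_S1 = 20/29
  a_S2 = 14/29

Starting state is S2, so the absorption probability is a_S2 = 14/29.

Answer: 14/29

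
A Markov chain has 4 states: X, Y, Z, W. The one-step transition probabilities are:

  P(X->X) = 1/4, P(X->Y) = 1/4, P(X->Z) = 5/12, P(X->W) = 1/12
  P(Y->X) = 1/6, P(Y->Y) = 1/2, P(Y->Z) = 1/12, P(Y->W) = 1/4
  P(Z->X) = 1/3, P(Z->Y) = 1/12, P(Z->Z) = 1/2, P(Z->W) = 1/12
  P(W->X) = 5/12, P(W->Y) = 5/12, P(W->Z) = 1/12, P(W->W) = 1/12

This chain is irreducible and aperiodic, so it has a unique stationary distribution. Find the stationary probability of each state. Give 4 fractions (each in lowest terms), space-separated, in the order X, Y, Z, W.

Answer: 281/1032 51/172 77/258 137/1032

Derivation:
The stationary distribution satisfies pi = pi * P, i.e.:
  pi_X = 1/4*pi_X + 1/6*pi_Y + 1/3*pi_Z + 5/12*pi_W
  pi_Y = 1/4*pi_X + 1/2*pi_Y + 1/12*pi_Z + 5/12*pi_W
  pi_Z = 5/12*pi_X + 1/12*pi_Y + 1/2*pi_Z + 1/12*pi_W
  pi_W = 1/12*pi_X + 1/4*pi_Y + 1/12*pi_Z + 1/12*pi_W
with normalization: pi_X + pi_Y + pi_Z + pi_W = 1.

Using the first 3 balance equations plus normalization, the linear system A*pi = b is:
  [-3/4, 1/6, 1/3, 5/12] . pi = 0
  [1/4, -1/2, 1/12, 5/12] . pi = 0
  [5/12, 1/12, -1/2, 1/12] . pi = 0
  [1, 1, 1, 1] . pi = 1

Solving yields:
  pi_X = 281/1032
  pi_Y = 51/172
  pi_Z = 77/258
  pi_W = 137/1032

Verification (pi * P):
  281/1032*1/4 + 51/172*1/6 + 77/258*1/3 + 137/1032*5/12 = 281/1032 = pi_X  (ok)
  281/1032*1/4 + 51/172*1/2 + 77/258*1/12 + 137/1032*5/12 = 51/172 = pi_Y  (ok)
  281/1032*5/12 + 51/172*1/12 + 77/258*1/2 + 137/1032*1/12 = 77/258 = pi_Z  (ok)
  281/1032*1/12 + 51/172*1/4 + 77/258*1/12 + 137/1032*1/12 = 137/1032 = pi_W  (ok)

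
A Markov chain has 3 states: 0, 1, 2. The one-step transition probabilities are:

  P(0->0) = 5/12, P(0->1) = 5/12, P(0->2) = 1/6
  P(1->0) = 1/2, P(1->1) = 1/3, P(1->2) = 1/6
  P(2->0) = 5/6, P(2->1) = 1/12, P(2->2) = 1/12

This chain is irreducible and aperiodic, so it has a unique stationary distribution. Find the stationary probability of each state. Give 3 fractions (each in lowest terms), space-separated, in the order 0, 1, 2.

Answer: 86/169 57/169 2/13

Derivation:
The stationary distribution satisfies pi = pi * P, i.e.:
  pi_0 = 5/12*pi_0 + 1/2*pi_1 + 5/6*pi_2
  pi_1 = 5/12*pi_0 + 1/3*pi_1 + 1/12*pi_2
  pi_2 = 1/6*pi_0 + 1/6*pi_1 + 1/12*pi_2
with normalization: pi_0 + pi_1 + pi_2 = 1.

Using the first 2 balance equations plus normalization, the linear system A*pi = b is:
  [-7/12, 1/2, 5/6] . pi = 0
  [5/12, -2/3, 1/12] . pi = 0
  [1, 1, 1] . pi = 1

Solving yields:
  pi_0 = 86/169
  pi_1 = 57/169
  pi_2 = 2/13

Verification (pi * P):
  86/169*5/12 + 57/169*1/2 + 2/13*5/6 = 86/169 = pi_0  (ok)
  86/169*5/12 + 57/169*1/3 + 2/13*1/12 = 57/169 = pi_1  (ok)
  86/169*1/6 + 57/169*1/6 + 2/13*1/12 = 2/13 = pi_2  (ok)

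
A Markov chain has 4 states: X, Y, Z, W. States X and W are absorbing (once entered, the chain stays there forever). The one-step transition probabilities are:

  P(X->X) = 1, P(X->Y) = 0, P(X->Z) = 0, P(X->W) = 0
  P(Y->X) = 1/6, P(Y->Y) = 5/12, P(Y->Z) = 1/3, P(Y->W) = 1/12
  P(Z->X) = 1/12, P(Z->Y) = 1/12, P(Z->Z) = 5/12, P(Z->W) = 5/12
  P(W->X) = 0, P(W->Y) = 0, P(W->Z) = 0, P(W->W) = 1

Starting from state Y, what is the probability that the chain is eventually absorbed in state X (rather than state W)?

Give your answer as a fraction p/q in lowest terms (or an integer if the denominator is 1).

Let a_i = P(absorbed in X | start in state i).
Boundary conditions: a_X = 1, a_W = 0.
For each transient state i, a_i = sum_j P(i->j) * a_j:
  a_Y = 1/6*a_X + 5/12*a_Y + 1/3*a_Z + 1/12*a_W
  a_Z = 1/12*a_X + 1/12*a_Y + 5/12*a_Z + 5/12*a_W

Substituting a_X = 1 and a_W = 0, rearrange to (I - Q) a = r where r[i] = P(i -> X):
  [7/12, -1/3] . (a_Y, a_Z) = 1/6
  [-1/12, 7/12] . (a_Y, a_Z) = 1/12

Solving yields:
  a_Y = 2/5
  a_Z = 1/5

Starting state is Y, so the absorption probability is a_Y = 2/5.

Answer: 2/5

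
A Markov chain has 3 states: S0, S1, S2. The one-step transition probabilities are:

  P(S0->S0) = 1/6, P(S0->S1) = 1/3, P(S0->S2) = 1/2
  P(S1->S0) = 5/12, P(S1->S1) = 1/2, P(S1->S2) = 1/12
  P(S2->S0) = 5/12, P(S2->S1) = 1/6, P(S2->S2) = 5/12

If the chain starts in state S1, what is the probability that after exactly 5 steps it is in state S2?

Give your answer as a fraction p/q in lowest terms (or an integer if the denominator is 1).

Computing P^5 by repeated multiplication:
P^1 =
  S0: [1/6, 1/3, 1/2]
  S1: [5/12, 1/2, 1/12]
  S2: [5/12, 1/6, 5/12]
P^2 =
  S0: [3/8, 11/36, 23/72]
  S1: [5/16, 29/72, 41/144]
  S2: [5/16, 7/24, 19/48]
P^3 =
  S0: [31/96, 143/432, 299/864]
  S1: [65/192, 305/864, 533/1728]
  S2: [65/192, 91/288, 199/576]
P^4 =
  S0: [43/128, 1715/5184, 3455/10368]
  S1: [85/256, 3533/10368, 6785/20736]
  S2: [85/256, 1135/3456, 2347/6912]
P^5 =
  S0: [511/1536, 20711/62208, 41603/124416]
  S1: [1025/3072, 41753/124416, 82301/248832]
  S2: [1025/3072, 13747/41472, 27775/82944]

(P^5)[S1 -> S2] = 82301/248832

Answer: 82301/248832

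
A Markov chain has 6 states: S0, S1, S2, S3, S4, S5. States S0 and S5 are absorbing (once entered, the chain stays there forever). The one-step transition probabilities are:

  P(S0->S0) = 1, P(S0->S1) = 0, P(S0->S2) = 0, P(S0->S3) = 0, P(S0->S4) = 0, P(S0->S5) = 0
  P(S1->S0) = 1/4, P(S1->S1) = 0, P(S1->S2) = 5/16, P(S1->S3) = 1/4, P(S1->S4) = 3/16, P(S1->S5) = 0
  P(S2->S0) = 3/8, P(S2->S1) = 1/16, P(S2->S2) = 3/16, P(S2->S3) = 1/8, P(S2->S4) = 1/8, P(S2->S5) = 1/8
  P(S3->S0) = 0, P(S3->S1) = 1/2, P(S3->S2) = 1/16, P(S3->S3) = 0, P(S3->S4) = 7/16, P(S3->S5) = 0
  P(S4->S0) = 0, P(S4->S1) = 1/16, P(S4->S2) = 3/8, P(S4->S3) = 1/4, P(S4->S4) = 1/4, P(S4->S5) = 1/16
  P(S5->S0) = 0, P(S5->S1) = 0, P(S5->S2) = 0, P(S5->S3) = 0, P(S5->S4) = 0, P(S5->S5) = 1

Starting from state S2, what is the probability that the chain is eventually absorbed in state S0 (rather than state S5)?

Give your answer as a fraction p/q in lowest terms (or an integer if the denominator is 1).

Answer: 3568/4801

Derivation:
Let a_i = P(absorbed in S0 | start in state i).
Boundary conditions: a_S0 = 1, a_S5 = 0.
For each transient state i, a_i = sum_j P(i->j) * a_j:
  a_S1 = 1/4*a_S0 + 0*a_S1 + 5/16*a_S2 + 1/4*a_S3 + 3/16*a_S4 + 0*a_S5
  a_S2 = 3/8*a_S0 + 1/16*a_S1 + 3/16*a_S2 + 1/8*a_S3 + 1/8*a_S4 + 1/8*a_S5
  a_S3 = 0*a_S0 + 1/2*a_S1 + 1/16*a_S2 + 0*a_S3 + 7/16*a_S4 + 0*a_S5
  a_S4 = 0*a_S0 + 1/16*a_S1 + 3/8*a_S2 + 1/4*a_S3 + 1/4*a_S4 + 1/16*a_S5

Substituting a_S0 = 1 and a_S5 = 0, rearrange to (I - Q) a = r where r[i] = P(i -> S0):
  [1, -5/16, -1/4, -3/16] . (a_S1, a_S2, a_S3, a_S4) = 1/4
  [-1/16, 13/16, -1/8, -1/8] . (a_S1, a_S2, a_S3, a_S4) = 3/8
  [-1/2, -1/16, 1, -7/16] . (a_S1, a_S2, a_S3, a_S4) = 0
  [-1/16, -3/8, -1/4, 3/4] . (a_S1, a_S2, a_S3, a_S4) = 0

Solving yields:
  a_S1 = 3828/4801
  a_S2 = 3568/4801
  a_S3 = 3579/4801
  a_S4 = 3296/4801

Starting state is S2, so the absorption probability is a_S2 = 3568/4801.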